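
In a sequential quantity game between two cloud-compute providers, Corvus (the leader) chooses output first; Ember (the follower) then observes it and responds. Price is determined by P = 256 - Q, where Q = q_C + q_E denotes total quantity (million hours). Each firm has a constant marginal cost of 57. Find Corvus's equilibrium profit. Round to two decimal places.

The follower Ember best-responds to any q_C: π_E = (256 - Q)q_E - 57q_E.
∂π_E/∂q_E = 199 - q_C - 2q_E = 0 gives the reaction function q_E = (199 - q_C)/2.
Corvus substitutes q_E(q_C) into its own profit: π_C = q_C(256 - q_C - (199 - q_C)/2) - 57q_C = (313/2 - (1/2)q_C)q_C - 57q_C.
Leader FOC: 199/2 - q_C = 0, so q_C = 199/2.
Then q_E = (199 - 199/2)/2 = 199/4.
Price P = 256 - 597/4 = 427/4.
Corvus's profit: (427/4 - 57)·(199/2) = 4950.1250.

4950.13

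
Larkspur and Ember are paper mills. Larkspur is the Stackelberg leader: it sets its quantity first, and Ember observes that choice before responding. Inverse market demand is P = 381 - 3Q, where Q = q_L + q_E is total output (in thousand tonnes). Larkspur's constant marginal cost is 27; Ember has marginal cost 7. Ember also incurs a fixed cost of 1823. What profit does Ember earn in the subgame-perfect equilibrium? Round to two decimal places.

1747.75

The follower Ember best-responds to any q_L: π_E = (381 - 3Q)q_E - 7q_E.
Setting the follower's marginal profit to zero, 374 - 3q_L - 6q_E = 0, i.e. q_E = (374 - 3q_L)/6.
Larkspur substitutes q_E(q_L) into its own profit: π_L = q_L(381 - 3q_L - (374 - 3q_L)/2) - 27q_L = (194 - (3/2)q_L)q_L - 27q_L.
The leader's first-order condition 167 - 3q_L = 0 yields q_L = 167/3.
Then q_E = (374 - 3·(167/3))/6 = 69/2.
Price P = 381 - 3·(541/6) = 221/2.
Ember's profit: (221/2 - 7)·(69/2) - 1823 = 1747.7500.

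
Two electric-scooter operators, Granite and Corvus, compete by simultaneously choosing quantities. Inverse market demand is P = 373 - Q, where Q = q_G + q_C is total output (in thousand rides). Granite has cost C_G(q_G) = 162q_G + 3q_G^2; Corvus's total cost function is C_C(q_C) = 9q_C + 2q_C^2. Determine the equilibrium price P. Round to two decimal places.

296.34

Granite's profit: π_G = (373 - Q)q_G - (162q_G + 3q_G²). Setting ∂π_G/∂q_G = 0: 211 - 8q_G - (q_C) = 0.
Corvus's profit: π_C = (373 - Q)q_C - (9q_C + 2q_C²). Setting ∂π_C/∂q_C = 0: 364 - 6q_C - (q_G) = 0.
So q_G = (211 - q_C)/8 and q_C = (364 - q_G)/6.
Solving the pair: q_G = 902/47, q_C = 57.4681.
Total output Q = 76.6596, so price P = 373 - 76.6596 = 296.3404.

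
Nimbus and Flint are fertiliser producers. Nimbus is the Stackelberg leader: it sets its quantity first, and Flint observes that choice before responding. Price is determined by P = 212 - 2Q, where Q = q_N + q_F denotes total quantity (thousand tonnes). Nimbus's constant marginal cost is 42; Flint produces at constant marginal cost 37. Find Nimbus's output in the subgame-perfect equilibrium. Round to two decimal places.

41.25

The follower Flint best-responds to any q_N: π_F = (212 - 2Q)q_F - 37q_F.
Setting the follower's marginal profit to zero, 175 - 2q_N - 4q_F = 0, i.e. q_F = (175 - 2q_N)/4.
The leader anticipates this reaction. Substituting into P = 212 - 2Q gives P = 249/2 - q_N, so π_N = (249/2 - q_N)q_N - 42q_N.
Leader FOC: 165/2 - 2q_N = 0, so q_N = 165/4.
Then q_F = (175 - 2·(165/4))/4 = 185/8.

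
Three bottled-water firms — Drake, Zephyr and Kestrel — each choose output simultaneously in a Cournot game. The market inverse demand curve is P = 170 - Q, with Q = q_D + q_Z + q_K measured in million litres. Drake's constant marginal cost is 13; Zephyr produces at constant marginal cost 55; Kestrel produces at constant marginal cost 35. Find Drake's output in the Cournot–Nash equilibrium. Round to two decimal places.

55.25

Drake's profit: π_D = (170 - Q)q_D - (13q_D). Setting ∂π_D/∂q_D = 0: 157 - 2q_D - (q_Z + q_K) = 0.
Zephyr's profit: π_Z = (170 - Q)q_Z - (55q_Z). Setting ∂π_Z/∂q_Z = 0: 115 - 2q_Z - (q_D + q_K) = 0.
Kestrel's first-order condition: 135 - 2q_K - (q_D + q_Z) = 0.
Summing all 3 equations gives 407 − 4Q = 0, hence Q = 407/4.
Back-substituting: q_D = (157 − 407/4) = 221/4, q_Z = (115 − 407/4) = 53/4, q_K = (135 − 407/4) = 133/4.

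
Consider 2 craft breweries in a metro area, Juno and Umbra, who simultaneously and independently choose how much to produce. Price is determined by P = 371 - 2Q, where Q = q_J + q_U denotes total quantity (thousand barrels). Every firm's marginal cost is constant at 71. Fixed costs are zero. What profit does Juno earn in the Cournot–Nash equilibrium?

Each firm earns π_i = (371 - 2Q)q_i - 71q_i.
First-order condition (treating rivals' output as given): 300 - 4q_i - 2q_j = 0.
With identical firms every q_j equals q_i, so q_j = q_i and 300 = 6q_i, giving q_i = 50.
Price P = 371 - 2·100 = 171.
Juno's profit: (171 - 71)·50 = 5000.

5000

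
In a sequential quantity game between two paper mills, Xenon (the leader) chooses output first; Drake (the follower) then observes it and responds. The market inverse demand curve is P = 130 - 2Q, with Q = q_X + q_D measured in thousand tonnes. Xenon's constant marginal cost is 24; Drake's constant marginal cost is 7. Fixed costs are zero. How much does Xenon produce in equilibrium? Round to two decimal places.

Solve by backward induction. Given q_X, the follower Drake maximises π_D = (130 - 2q_X - 2q_D)q_D - 7q_D.
∂π_D/∂q_D = 123 - 2q_X - 4q_D = 0 gives the reaction function q_D = (123 - 2q_X)/4.
The leader anticipates this reaction. Substituting into P = 130 - 2Q gives P = 137/2 - q_X, so π_X = (137/2 - q_X)q_X - 24q_X.
Maximising: ∂π_X/∂q_X = 89/2 - 2q_X = 0, giving q_X = 89/4.
Then q_D = (123 - 2·(89/4))/4 = 157/8.

22.25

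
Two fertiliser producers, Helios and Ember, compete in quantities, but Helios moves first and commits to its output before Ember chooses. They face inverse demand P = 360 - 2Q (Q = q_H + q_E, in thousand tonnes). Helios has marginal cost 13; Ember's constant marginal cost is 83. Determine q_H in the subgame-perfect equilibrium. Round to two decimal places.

104.25

Solve by backward induction. Given q_H, the follower Ember maximises π_E = (360 - 2q_H - 2q_E)q_E - 83q_E.
Follower FOC: 277 - 2q_H - 4q_E = 0, so q_E(q_H) = (277 - 2q_H)/4.
Helios substitutes q_E(q_H) into its own profit: π_H = q_H(360 - 2q_H - (277 - 2q_H)/2) - 13q_H = (443/2 - q_H)q_H - 13q_H.
Maximising: ∂π_H/∂q_H = 417/2 - 2q_H = 0, giving q_H = 417/4.
Then q_E = (277 - 2·(417/4))/4 = 137/8.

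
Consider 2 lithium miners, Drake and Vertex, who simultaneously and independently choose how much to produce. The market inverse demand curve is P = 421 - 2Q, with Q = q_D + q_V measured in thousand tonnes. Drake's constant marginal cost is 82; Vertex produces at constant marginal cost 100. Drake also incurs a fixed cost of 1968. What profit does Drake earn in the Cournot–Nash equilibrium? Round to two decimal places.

Drake's profit: π_D = (421 - 2Q)q_D - (82q_D). Setting ∂π_D/∂q_D = 0: 339 - 4q_D - 2(q_V) = 0.
Vertex's first-order condition: 321 - 4q_V - 2(q_D) = 0.
Best responses: q_D = (339 - 2q_V)/4, q_V = (321 - 2q_D)/4.
Solving the pair: q_D = 119/2, q_V = 101/2.
Price P = 421 - 2·110 = 201.
Drake's profit: (201 - 82)·(119/2) - 1968 = 5112.5000.

5112.50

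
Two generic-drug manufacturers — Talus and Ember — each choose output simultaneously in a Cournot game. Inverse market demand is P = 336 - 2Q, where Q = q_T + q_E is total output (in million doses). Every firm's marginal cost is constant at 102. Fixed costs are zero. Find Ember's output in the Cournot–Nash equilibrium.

39

A representative firm's profit is π_i = q_i(336 - 2Q) - 102q_i.
Setting ∂π_i/∂q_i = 0 with rivals' quantities fixed: 234 - 4q_i - 2q_j = 0.
With identical firms every q_j equals q_i, so q_j = q_i and 234 = 6q_i, giving q_i = 39.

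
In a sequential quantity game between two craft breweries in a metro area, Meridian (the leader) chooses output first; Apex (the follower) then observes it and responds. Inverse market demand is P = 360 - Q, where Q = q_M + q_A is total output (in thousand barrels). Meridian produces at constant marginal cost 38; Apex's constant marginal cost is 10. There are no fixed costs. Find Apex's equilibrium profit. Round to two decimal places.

10302.25

Solve by backward induction. Given q_M, the follower Apex maximises π_A = (360 - q_M - q_A)q_A - 10q_A.
∂π_A/∂q_A = 350 - q_M - 2q_A = 0 gives the reaction function q_A = (350 - q_M)/2.
Meridian substitutes q_A(q_M) into its own profit: π_M = q_M(360 - q_M - (350 - q_M)/2) - 38q_M = (185 - (1/2)q_M)q_M - 38q_M.
Maximising: ∂π_M/∂q_M = 147 - q_M = 0, giving q_M = 147.
Then q_A = (350 - 147)/2 = 203/2.
Price P = 360 - 497/2 = 223/2.
Apex's profit: (223/2 - 10)·(203/2) = 10302.2500.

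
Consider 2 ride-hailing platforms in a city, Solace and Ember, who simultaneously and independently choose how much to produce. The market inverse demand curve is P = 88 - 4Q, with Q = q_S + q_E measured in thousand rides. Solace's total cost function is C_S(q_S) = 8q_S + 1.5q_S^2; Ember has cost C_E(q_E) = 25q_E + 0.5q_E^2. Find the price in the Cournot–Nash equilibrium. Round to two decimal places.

Solace's profit: π_S = (88 - 4Q)q_S - (8q_S + (3/2)q_S²). Setting ∂π_S/∂q_S = 0: 80 - 11q_S - 4(q_E) = 0.
Ember's first-order condition: 63 - 9q_E - 4(q_S) = 0.
Best responses: q_S = (80 - 4q_E)/11, q_E = (63 - 4q_S)/9.
Solving the pair: q_S = 468/83, q_E = 373/83.
Total output Q = 841/83, so price P = 88 - 4·(841/83) = 47.4699.

47.47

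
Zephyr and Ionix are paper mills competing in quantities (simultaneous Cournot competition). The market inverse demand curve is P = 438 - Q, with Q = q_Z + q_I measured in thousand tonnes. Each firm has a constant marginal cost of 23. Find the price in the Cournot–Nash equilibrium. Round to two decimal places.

A representative firm's profit is π_i = q_i(438 - Q) - 23q_i.
Setting ∂π_i/∂q_i = 0 with rivals' quantities fixed: 415 - 2q_i - q_j = 0.
By symmetry each firm produces the same amount; substituting q_j = q_i yields q_i = 415/3.
Total output Q = 830/3, so price P = 438 - 830/3 = 484/3.

161.33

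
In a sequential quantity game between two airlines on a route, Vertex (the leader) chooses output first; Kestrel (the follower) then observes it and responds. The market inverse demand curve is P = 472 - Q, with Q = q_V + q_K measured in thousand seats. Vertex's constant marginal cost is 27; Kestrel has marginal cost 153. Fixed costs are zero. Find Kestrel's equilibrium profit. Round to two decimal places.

280.56

Solve by backward induction. Given q_V, the follower Kestrel maximises π_K = (472 - q_V - q_K)q_K - 153q_K.
Follower FOC: 319 - q_V - 2q_K = 0, so q_K(q_V) = (319 - q_V)/2.
The leader anticipates this reaction. Substituting into P = 472 - Q gives P = 625/2 - (1/2)q_V, so π_V = (625/2 - (1/2)q_V)q_V - 27q_V.
The leader's first-order condition 571/2 - q_V = 0 yields q_V = 571/2.
Then q_K = (319 - 571/2)/2 = 67/4.
Price P = 472 - 1209/4 = 679/4.
Kestrel's profit: (679/4 - 153)·(67/4) = 280.5625.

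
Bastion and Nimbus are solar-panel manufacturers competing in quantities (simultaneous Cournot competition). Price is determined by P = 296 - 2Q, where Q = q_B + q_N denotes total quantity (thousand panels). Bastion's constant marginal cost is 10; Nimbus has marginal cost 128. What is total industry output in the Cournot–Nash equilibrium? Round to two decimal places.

75.67

Bastion's profit: π_B = (296 - 2Q)q_B - (10q_B). Setting ∂π_B/∂q_B = 0: 286 - 4q_B - 2(q_N) = 0.
Nimbus's first-order condition: 168 - 4q_N - 2(q_B) = 0.
Rearranging gives the reaction functions q_B = (286 - 2q_N)/4 and q_N = (168 - 2q_B)/4.
Solving the pair: q_B = 202/3, q_N = 25/3.
Total output Q = 202/3 + 25/3 = 227/3.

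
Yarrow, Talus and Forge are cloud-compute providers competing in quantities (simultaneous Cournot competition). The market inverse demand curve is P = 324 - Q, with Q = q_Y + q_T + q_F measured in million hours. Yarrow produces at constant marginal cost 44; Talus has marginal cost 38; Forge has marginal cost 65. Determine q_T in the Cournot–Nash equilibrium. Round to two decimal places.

79.75

Yarrow's profit: π_Y = (324 - Q)q_Y - (44q_Y). Setting ∂π_Y/∂q_Y = 0: 280 - 2q_Y - (q_T + q_F) = 0.
Talus's profit: π_T = (324 - Q)q_T - (38q_T). Setting ∂π_T/∂q_T = 0: 286 - 2q_T - (q_Y + q_F) = 0.
Forge's first-order condition: 259 - 2q_F - (q_Y + q_T) = 0.
Adding the 3 conditions: 825 − 2Q − 2Q = 0, i.e. Q = 825/4.
Back-substituting: q_Y = (280 − 825/4) = 295/4, q_T = (286 − 825/4) = 319/4, q_F = (259 − 825/4) = 211/4.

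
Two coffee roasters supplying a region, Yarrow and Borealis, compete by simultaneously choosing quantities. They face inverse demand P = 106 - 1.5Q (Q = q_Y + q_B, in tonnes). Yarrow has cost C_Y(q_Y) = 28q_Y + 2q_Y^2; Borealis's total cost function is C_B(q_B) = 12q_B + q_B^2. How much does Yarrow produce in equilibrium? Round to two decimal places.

Yarrow's profit: π_Y = (106 - 1.5Q)q_Y - (28q_Y + 2q_Y²). Setting ∂π_Y/∂q_Y = 0: 78 - 7q_Y - (3/2)(q_B) = 0.
Borealis's first-order condition: 94 - 5q_B - (3/2)(q_Y) = 0.
Rearranging gives the reaction functions q_Y = (78 - (3/2)q_B)/7 and q_B = (94 - (3/2)q_Y)/5.
Substituting one into the other gives q_Y = 996/131 and q_B = 16.5191.

7.60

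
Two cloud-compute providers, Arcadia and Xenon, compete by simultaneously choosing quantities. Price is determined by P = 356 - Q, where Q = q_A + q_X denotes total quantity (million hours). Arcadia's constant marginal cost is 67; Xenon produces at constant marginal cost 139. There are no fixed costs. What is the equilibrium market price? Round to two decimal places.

187.33

Arcadia's profit: π_A = (356 - Q)q_A - (67q_A). Setting ∂π_A/∂q_A = 0: 289 - 2q_A - (q_X) = 0.
Xenon's profit: π_X = (356 - Q)q_X - (139q_X). Setting ∂π_X/∂q_X = 0: 217 - 2q_X - (q_A) = 0.
So q_A = (289 - q_X)/2 and q_X = (217 - q_A)/2.
Substituting one into the other gives q_A = 361/3 and q_X = 145/3.
Total output Q = 506/3, so price P = 356 - 506/3 = 562/3.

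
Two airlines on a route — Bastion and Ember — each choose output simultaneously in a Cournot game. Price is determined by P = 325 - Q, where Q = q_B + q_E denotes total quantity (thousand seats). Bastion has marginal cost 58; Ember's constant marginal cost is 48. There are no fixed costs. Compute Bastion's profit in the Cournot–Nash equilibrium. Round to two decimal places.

7338.78

Bastion's profit: π_B = (325 - Q)q_B - (58q_B). Setting ∂π_B/∂q_B = 0: 267 - 2q_B - (q_E) = 0.
Ember's first-order condition: 277 - 2q_E - (q_B) = 0.
So q_B = (267 - q_E)/2 and q_E = (277 - q_B)/2.
Solving the pair: q_B = 257/3, q_E = 287/3.
Price P = 325 - 544/3 = 431/3.
Bastion's profit: (431/3 - 58)·(257/3) = 7338.7778.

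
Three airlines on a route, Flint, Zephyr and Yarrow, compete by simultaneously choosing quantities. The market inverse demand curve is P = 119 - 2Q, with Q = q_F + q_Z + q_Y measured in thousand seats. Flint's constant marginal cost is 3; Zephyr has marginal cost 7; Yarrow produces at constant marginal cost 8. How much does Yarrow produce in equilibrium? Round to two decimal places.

Flint's profit: π_F = (119 - 2Q)q_F - (3q_F). Setting ∂π_F/∂q_F = 0: 116 - 4q_F - 2(q_Z + q_Y) = 0.
Zephyr's profit: π_Z = (119 - 2Q)q_Z - (7q_Z). Setting ∂π_Z/∂q_Z = 0: 112 - 4q_Z - 2(q_F + q_Y) = 0.
Yarrow's first-order condition: 111 - 4q_Y - 2(q_F + q_Z) = 0.
Adding the 3 first-order conditions: 339 − 8Q = 0, so Q = 339/8.
Back-substituting: q_F = (116 − 339/4)/2 = 125/8, q_Z = (112 − 339/4)/2 = 109/8, q_Y = (111 − 339/4)/2 = 105/8.

13.13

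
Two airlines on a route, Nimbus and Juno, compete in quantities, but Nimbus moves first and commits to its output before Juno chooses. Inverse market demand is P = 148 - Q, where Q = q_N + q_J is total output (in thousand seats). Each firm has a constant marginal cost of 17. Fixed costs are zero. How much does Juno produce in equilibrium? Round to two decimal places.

Solve by backward induction. Given q_N, the follower Juno maximises π_J = (148 - q_N - q_J)q_J - 17q_J.
Setting the follower's marginal profit to zero, 131 - q_N - 2q_J = 0, i.e. q_J = (131 - q_N)/2.
Nimbus substitutes q_J(q_N) into its own profit: π_N = q_N(148 - q_N - (131 - q_N)/2) - 17q_N = (165/2 - (1/2)q_N)q_N - 17q_N.
Maximising: ∂π_N/∂q_N = 131/2 - q_N = 0, giving q_N = 131/2.
Then q_J = (131 - 131/2)/2 = 131/4.

32.75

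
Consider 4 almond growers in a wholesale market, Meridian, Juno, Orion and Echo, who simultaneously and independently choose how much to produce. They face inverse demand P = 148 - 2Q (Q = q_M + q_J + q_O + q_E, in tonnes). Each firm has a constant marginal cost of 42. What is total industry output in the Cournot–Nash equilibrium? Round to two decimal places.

42.40

A representative firm's profit is π_i = q_i(148 - 2Q) - 42q_i.
First-order condition (treating rivals' output as given): 106 - 4q_i - 2·Σ_{j≠i} q_j = 0.
With identical firms every q_j equals q_i, so Σ_{j≠i} q_j = 3q_i and 106 = 10q_i, giving q_i = 53/5.
Total output Q = 53/5 + 53/5 + 53/5 + 53/5 = 212/5.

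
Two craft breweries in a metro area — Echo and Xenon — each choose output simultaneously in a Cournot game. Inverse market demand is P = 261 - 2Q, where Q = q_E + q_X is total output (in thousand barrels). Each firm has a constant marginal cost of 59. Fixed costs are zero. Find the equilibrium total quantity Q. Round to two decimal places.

67.33

Each firm earns π_i = (261 - 2Q)q_i - 59q_i.
Setting ∂π_i/∂q_i = 0 with rivals' quantities fixed: 202 - 4q_i - 2q_j = 0.
With identical firms every q_j equals q_i, so q_j = q_i and 202 = 6q_i, giving q_i = 101/3.
Total output Q = 101/3 + 101/3 = 202/3.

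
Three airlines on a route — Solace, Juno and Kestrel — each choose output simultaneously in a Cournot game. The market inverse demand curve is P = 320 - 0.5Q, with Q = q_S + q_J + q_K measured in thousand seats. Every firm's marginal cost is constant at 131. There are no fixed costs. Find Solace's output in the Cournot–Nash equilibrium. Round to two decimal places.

Each firm earns π_i = (320 - 0.5Q)q_i - 131q_i.
Setting ∂π_i/∂q_i = 0 with rivals' quantities fixed: 189 - q_i - (1/2)·Σ_{j≠i} q_j = 0.
With identical firms every q_j equals q_i, so Σ_{j≠i} q_j = 2q_i and 189 = 2q_i, giving q_i = 189/2.

94.50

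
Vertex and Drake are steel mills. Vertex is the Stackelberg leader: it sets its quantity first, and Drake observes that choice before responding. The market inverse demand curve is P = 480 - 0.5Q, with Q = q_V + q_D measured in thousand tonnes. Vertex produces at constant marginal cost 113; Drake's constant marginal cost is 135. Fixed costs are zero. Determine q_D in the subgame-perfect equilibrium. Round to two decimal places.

The follower Drake best-responds to any q_V: π_D = (480 - 0.5Q)q_D - 135q_D.
∂π_D/∂q_D = 345 - (1/2)q_V - q_D = 0 gives the reaction function q_D = (345 - (1/2)q_V).
Vertex substitutes q_D(q_V) into its own profit: π_V = q_V(480 - (1/2)q_V - (345 - (1/2)q_V)/2) - 113q_V = (615/2 - (1/4)q_V)q_V - 113q_V.
The leader's first-order condition 389/2 - (1/2)q_V = 0 yields q_V = 389.
Then q_D = (345 - (1/2)·389) = 301/2.

150.50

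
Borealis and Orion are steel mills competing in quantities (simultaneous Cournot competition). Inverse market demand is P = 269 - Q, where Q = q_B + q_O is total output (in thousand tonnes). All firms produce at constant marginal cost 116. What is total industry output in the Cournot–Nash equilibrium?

Each firm earns π_i = (269 - Q)q_i - 116q_i.
Setting ∂π_i/∂q_i = 0 with rivals' quantities fixed: 153 - 2q_i - q_j = 0.
By symmetry each firm produces the same amount; substituting q_j = q_i yields q_i = 153/3 = 51.
Total output Q = 51 + 51 = 102.

102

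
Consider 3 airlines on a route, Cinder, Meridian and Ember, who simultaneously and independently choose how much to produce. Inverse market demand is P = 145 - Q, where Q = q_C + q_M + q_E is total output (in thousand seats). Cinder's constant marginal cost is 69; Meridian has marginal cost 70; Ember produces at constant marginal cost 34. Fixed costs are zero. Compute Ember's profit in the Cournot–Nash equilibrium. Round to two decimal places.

2070.25

Cinder's profit: π_C = (145 - Q)q_C - (69q_C). Setting ∂π_C/∂q_C = 0: 76 - 2q_C - (q_M + q_E) = 0.
Meridian's profit: π_M = (145 - Q)q_M - (70q_M). Setting ∂π_M/∂q_M = 0: 75 - 2q_M - (q_C + q_E) = 0.
Ember's profit: π_E = (145 - Q)q_E - (34q_E). Setting ∂π_E/∂q_E = 0: 111 - 2q_E - (q_C + q_M) = 0.
Adding the 3 conditions: 262 − 2Q − 2Q = 0, i.e. Q = 131/2.
Back-substituting: q_C = (76 − 131/2) = 21/2, q_M = (75 − 131/2) = 19/2, q_E = (111 − 131/2) = 91/2.
Price P = 145 - 131/2 = 159/2.
Ember's profit: (159/2 - 34)·(91/2) = 2070.2500.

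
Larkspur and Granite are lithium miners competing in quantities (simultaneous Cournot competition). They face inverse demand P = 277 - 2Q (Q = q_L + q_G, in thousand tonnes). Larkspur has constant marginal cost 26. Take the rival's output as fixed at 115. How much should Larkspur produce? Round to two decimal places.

5.25

With the rival's output fixed at 115, Larkspur's profit is π_L = (277 - 2·115 - 2q_L)q_L - (26q_L) = (47 - 2q_L)q_L - (26q_L).
∂π_L/∂q_L = 21 - 4q_L = 0, so q_L = 21/4.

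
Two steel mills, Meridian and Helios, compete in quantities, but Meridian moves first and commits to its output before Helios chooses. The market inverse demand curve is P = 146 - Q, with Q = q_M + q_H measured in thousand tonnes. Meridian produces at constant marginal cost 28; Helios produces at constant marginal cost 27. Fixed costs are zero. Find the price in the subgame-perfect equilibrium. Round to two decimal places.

57.25

The follower Helios best-responds to any q_M: π_H = (146 - Q)q_H - 27q_H.
Setting the follower's marginal profit to zero, 119 - q_M - 2q_H = 0, i.e. q_H = (119 - q_M)/2.
The leader anticipates this reaction. Substituting into P = 146 - Q gives P = 173/2 - (1/2)q_M, so π_M = (173/2 - (1/2)q_M)q_M - 28q_M.
Maximising: ∂π_M/∂q_M = 117/2 - q_M = 0, giving q_M = 117/2.
Then q_H = (119 - 117/2)/2 = 121/4.
Total output Q = 355/4, so price P = 146 - 355/4 = 229/4.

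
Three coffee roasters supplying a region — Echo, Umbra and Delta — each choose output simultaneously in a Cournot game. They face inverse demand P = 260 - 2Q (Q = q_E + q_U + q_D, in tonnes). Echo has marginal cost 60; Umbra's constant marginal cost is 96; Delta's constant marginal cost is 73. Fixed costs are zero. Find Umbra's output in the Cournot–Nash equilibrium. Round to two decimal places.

13.13

Echo's profit: π_E = (260 - 2Q)q_E - (60q_E). Setting ∂π_E/∂q_E = 0: 200 - 4q_E - 2(q_U + q_D) = 0.
Umbra's profit: π_U = (260 - 2Q)q_U - (96q_U). Setting ∂π_U/∂q_U = 0: 164 - 4q_U - 2(q_E + q_D) = 0.
Delta's first-order condition: 187 - 4q_D - 2(q_E + q_U) = 0.
Adding the 3 conditions: 551 − 4Q − 4Q = 0, i.e. Q = 551/8.
Back-substituting: q_E = (200 − 551/4)/2 = 249/8, q_U = (164 − 551/4)/2 = 105/8, q_D = (187 − 551/4)/2 = 197/8.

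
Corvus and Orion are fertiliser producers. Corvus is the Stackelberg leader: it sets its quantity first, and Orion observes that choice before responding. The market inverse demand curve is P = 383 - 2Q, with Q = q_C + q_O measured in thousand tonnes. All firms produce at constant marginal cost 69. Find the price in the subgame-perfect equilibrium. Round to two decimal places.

The follower Orion best-responds to any q_C: π_O = (383 - 2Q)q_O - 69q_O.
Follower FOC: 314 - 2q_C - 4q_O = 0, so q_O(q_C) = (314 - 2q_C)/4.
Corvus substitutes q_O(q_C) into its own profit: π_C = q_C(383 - 2q_C - (314 - 2q_C)/2) - 69q_C = (226 - q_C)q_C - 69q_C.
Leader FOC: 157 - 2q_C = 0, so q_C = 157/2.
Then q_O = (314 - 2·(157/2))/4 = 157/4.
Total output Q = 471/4, so price P = 383 - 2·(471/4) = 295/2.

147.50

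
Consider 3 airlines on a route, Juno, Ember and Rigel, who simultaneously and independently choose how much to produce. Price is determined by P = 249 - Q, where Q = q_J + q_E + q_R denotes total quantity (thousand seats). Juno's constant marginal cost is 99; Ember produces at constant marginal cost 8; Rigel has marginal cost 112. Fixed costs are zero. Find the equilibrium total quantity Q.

132

Juno's profit: π_J = (249 - Q)q_J - (99q_J). Setting ∂π_J/∂q_J = 0: 150 - 2q_J - (q_E + q_R) = 0.
Ember's profit: π_E = (249 - Q)q_E - (8q_E). Setting ∂π_E/∂q_E = 0: 241 - 2q_E - (q_J + q_R) = 0.
Rigel's first-order condition: 137 - 2q_R - (q_J + q_E) = 0.
Adding the 3 first-order conditions: 528 − 4Q = 0, so Q = 132.
Back-substituting: q_J = (150 − 132) = 18, q_E = (241 − 132) = 109, q_R = (137 − 132) = 5.
Total output Q = 18 + 109 + 5 = 132.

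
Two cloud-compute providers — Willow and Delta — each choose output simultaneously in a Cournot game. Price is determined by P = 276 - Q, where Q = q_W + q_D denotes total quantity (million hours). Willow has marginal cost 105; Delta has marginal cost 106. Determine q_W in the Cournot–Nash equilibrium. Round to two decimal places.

Willow's profit: π_W = (276 - Q)q_W - (105q_W). Setting ∂π_W/∂q_W = 0: 171 - 2q_W - (q_D) = 0.
Delta's profit: π_D = (276 - Q)q_D - (106q_D). Setting ∂π_D/∂q_D = 0: 170 - 2q_D - (q_W) = 0.
So q_W = (171 - q_D)/2 and q_D = (170 - q_W)/2.
Substituting one into the other gives q_W = 172/3 and q_D = 169/3.

57.33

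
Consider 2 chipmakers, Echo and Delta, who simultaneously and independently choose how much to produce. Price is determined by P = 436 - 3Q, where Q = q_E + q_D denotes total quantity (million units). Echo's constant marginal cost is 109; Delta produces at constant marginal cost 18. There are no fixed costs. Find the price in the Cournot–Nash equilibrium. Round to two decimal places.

187.67

Echo's profit: π_E = (436 - 3Q)q_E - (109q_E). Setting ∂π_E/∂q_E = 0: 327 - 6q_E - 3(q_D) = 0.
Delta's first-order condition: 418 - 6q_D - 3(q_E) = 0.
So q_E = (327 - 3q_D)/6 and q_D = (418 - 3q_E)/6.
Substituting one into the other gives q_E = 236/9 and q_D = 509/9.
Total output Q = 745/9, so price P = 436 - 3·(745/9) = 563/3.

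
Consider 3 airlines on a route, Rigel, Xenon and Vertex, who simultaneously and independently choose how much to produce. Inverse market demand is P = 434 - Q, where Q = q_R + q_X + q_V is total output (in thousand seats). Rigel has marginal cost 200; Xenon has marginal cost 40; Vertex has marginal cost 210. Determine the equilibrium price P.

Rigel's profit: π_R = (434 - Q)q_R - (200q_R). Setting ∂π_R/∂q_R = 0: 234 - 2q_R - (q_X + q_V) = 0.
Xenon's profit: π_X = (434 - Q)q_X - (40q_X). Setting ∂π_X/∂q_X = 0: 394 - 2q_X - (q_R + q_V) = 0.
Vertex's first-order condition: 224 - 2q_V - (q_R + q_X) = 0.
Adding the 3 first-order conditions: 852 − 4Q = 0, so Q = 213.
Back-substituting: q_R = (234 − 213) = 21, q_X = (394 − 213) = 181, q_V = (224 − 213) = 11.
Total output Q = 213, so price P = 434 - 213 = 221.

221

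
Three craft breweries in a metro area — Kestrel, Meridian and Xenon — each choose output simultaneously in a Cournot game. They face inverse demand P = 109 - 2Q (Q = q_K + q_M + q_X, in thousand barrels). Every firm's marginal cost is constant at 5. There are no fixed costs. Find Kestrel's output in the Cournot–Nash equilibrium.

13

Each firm earns π_i = (109 - 2Q)q_i - 5q_i.
First-order condition (treating rivals' output as given): 104 - 4q_i - 2·Σ_{j≠i} q_j = 0.
By symmetry each firm produces the same amount; substituting Σ_{j≠i} q_j = 2q_i yields q_i = 104/8 = 13.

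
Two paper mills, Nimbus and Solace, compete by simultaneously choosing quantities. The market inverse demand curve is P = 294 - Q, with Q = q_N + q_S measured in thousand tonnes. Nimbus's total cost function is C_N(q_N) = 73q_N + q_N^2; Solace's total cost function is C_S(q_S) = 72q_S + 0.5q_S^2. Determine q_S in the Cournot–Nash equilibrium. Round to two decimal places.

60.64

Nimbus's profit: π_N = (294 - Q)q_N - (73q_N + q_N²). Setting ∂π_N/∂q_N = 0: 221 - 4q_N - (q_S) = 0.
Solace's first-order condition: 222 - 3q_S - (q_N) = 0.
Rearranging gives the reaction functions q_N = (221 - q_S)/4 and q_S = (222 - q_N)/3.
Solving the pair: q_N = 441/11, q_S = 667/11.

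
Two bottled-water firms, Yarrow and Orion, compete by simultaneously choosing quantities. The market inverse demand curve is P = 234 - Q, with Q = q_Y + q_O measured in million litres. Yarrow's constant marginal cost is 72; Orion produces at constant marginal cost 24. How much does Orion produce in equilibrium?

86

Yarrow's profit: π_Y = (234 - Q)q_Y - (72q_Y). Setting ∂π_Y/∂q_Y = 0: 162 - 2q_Y - (q_O) = 0.
Orion's profit: π_O = (234 - Q)q_O - (24q_O). Setting ∂π_O/∂q_O = 0: 210 - 2q_O - (q_Y) = 0.
Rearranging gives the reaction functions q_Y = (162 - q_O)/2 and q_O = (210 - q_Y)/2.
Solving the pair: q_Y = 38, q_O = 86.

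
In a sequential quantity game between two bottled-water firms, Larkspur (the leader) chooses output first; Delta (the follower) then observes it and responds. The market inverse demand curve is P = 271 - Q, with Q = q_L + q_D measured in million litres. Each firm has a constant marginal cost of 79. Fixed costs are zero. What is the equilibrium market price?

127

Solve by backward induction. Given q_L, the follower Delta maximises π_D = (271 - q_L - q_D)q_D - 79q_D.
Follower FOC: 192 - q_L - 2q_D = 0, so q_D(q_L) = (192 - q_L)/2.
The leader anticipates this reaction. Substituting into P = 271 - Q gives P = 175 - (1/2)q_L, so π_L = (175 - (1/2)q_L)q_L - 79q_L.
Leader FOC: 96 - q_L = 0, so q_L = 96.
Then q_D = (192 - 96)/2 = 48.
Total output Q = 144, so price P = 271 - 144 = 127.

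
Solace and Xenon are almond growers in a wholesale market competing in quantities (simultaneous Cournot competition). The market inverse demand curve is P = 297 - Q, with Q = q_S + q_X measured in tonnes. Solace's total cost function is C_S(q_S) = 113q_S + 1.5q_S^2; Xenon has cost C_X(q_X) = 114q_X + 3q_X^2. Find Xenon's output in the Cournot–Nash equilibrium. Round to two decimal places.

18.74

Solace's profit: π_S = (297 - Q)q_S - (113q_S + (3/2)q_S²). Setting ∂π_S/∂q_S = 0: 184 - 5q_S - (q_X) = 0.
Xenon's profit: π_X = (297 - Q)q_X - (114q_X + 3q_X²). Setting ∂π_X/∂q_X = 0: 183 - 8q_X - (q_S) = 0.
Rearranging gives the reaction functions q_S = (184 - q_X)/5 and q_X = (183 - q_S)/8.
Substituting one into the other gives q_S = 1289/39 and q_X = 731/39.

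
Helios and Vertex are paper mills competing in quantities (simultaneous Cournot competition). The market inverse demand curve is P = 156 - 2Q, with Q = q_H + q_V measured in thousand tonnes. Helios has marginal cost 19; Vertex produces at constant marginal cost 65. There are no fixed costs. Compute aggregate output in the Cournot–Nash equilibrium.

38

Helios's profit: π_H = (156 - 2Q)q_H - (19q_H). Setting ∂π_H/∂q_H = 0: 137 - 4q_H - 2(q_V) = 0.
Vertex's first-order condition: 91 - 4q_V - 2(q_H) = 0.
So q_H = (137 - 2q_V)/4 and q_V = (91 - 2q_H)/4.
Substituting one into the other gives q_H = 61/2 and q_V = 15/2.
Total output Q = 61/2 + 15/2 = 38.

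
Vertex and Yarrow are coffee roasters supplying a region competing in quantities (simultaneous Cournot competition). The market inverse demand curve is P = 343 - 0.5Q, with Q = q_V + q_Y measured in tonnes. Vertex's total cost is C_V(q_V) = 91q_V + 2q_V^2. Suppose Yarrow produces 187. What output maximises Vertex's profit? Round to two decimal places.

31.70

With the rival's output fixed at 187, Vertex's profit is π_V = (343 - (1/2)·187 - (1/2)q_V)q_V - (91q_V + 2q_V²) = (499/2 - (1/2)q_V)q_V - (91q_V + 2q_V²).
∂π_V/∂q_V = 317/2 - 5q_V = 0, so q_V = 317/10.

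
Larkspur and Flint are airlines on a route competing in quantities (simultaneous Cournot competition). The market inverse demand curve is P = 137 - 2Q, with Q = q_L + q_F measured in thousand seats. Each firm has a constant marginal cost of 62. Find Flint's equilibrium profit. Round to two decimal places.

312.50

Each firm earns π_i = (137 - 2Q)q_i - 62q_i.
First-order condition (treating rivals' output as given): 75 - 4q_i - 2q_j = 0.
With identical firms every q_j equals q_i, so q_j = q_i and 75 = 6q_i, giving q_i = 25/2.
Price P = 137 - 2·25 = 87.
Flint's profit: (87 - 62)·(25/2) = 625/2.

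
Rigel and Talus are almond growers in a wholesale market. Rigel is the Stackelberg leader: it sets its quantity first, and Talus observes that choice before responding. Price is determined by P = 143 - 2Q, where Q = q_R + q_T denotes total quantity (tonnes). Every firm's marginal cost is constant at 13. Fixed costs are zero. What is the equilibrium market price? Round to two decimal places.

Solve by backward induction. Given q_R, the follower Talus maximises π_T = (143 - 2q_R - 2q_T)q_T - 13q_T.
∂π_T/∂q_T = 130 - 2q_R - 4q_T = 0 gives the reaction function q_T = (130 - 2q_R)/4.
The leader anticipates this reaction. Substituting into P = 143 - 2Q gives P = 78 - q_R, so π_R = (78 - q_R)q_R - 13q_R.
The leader's first-order condition 65 - 2q_R = 0 yields q_R = 65/2.
Then q_T = (130 - 2·(65/2))/4 = 65/4.
Total output Q = 195/4, so price P = 143 - 2·(195/4) = 91/2.

45.50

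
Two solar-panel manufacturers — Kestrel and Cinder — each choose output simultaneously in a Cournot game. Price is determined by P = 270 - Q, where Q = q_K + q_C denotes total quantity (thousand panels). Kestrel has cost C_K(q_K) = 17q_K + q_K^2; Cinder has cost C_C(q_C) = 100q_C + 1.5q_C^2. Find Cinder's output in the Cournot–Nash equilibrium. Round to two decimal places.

Kestrel's profit: π_K = (270 - Q)q_K - (17q_K + q_K²). Setting ∂π_K/∂q_K = 0: 253 - 4q_K - (q_C) = 0.
Cinder's first-order condition: 170 - 5q_C - (q_K) = 0.
Rearranging gives the reaction functions q_K = (253 - q_C)/4 and q_C = (170 - q_K)/5.
Substituting one into the other gives q_K = 1095/19 and q_C = 427/19.

22.47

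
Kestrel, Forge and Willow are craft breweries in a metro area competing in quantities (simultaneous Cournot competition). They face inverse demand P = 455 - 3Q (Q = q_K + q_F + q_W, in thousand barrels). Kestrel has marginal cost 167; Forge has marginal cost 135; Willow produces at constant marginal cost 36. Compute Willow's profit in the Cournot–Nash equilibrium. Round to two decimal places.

Kestrel's profit: π_K = (455 - 3Q)q_K - (167q_K). Setting ∂π_K/∂q_K = 0: 288 - 6q_K - 3(q_F + q_W) = 0.
Forge's profit: π_F = (455 - 3Q)q_F - (135q_F). Setting ∂π_F/∂q_F = 0: 320 - 6q_F - 3(q_K + q_W) = 0.
Willow's first-order condition: 419 - 6q_W - 3(q_K + q_F) = 0.
Summing all 3 equations gives 1027 − 12Q = 0, hence Q = 1027/12.
Back-substituting: q_K = (288 − 1027/4)/3 = 125/12, q_F = (320 − 1027/4)/3 = 253/12, q_W = (419 − 1027/4)/3 = 649/12.
Price P = 455 - 3·(1027/12) = 793/4.
Willow's profit: (793/4 - 36)·(649/12) = 8775.0208.

8775.02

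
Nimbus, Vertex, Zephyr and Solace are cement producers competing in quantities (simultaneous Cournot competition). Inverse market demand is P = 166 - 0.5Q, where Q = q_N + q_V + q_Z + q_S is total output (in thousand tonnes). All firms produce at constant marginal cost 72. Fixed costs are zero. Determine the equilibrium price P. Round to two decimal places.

90.80

Each firm earns π_i = (166 - 0.5Q)q_i - 72q_i.
Setting ∂π_i/∂q_i = 0 with rivals' quantities fixed: 94 - q_i - (1/2)·Σ_{j≠i} q_j = 0.
By symmetry each firm produces the same amount; substituting Σ_{j≠i} q_j = 3q_i yields q_i = 94/(5/2) = 188/5.
Total output Q = 752/5, so price P = 166 - (1/2)·(752/5) = 454/5.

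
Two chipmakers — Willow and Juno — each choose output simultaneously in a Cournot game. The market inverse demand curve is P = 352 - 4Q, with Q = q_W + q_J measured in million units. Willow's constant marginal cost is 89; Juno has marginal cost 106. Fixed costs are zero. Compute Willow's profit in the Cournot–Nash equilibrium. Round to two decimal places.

2177.78

Willow's profit: π_W = (352 - 4Q)q_W - (89q_W). Setting ∂π_W/∂q_W = 0: 263 - 8q_W - 4(q_J) = 0.
Juno's profit: π_J = (352 - 4Q)q_J - (106q_J). Setting ∂π_J/∂q_J = 0: 246 - 8q_J - 4(q_W) = 0.
Rearranging gives the reaction functions q_W = (263 - 4q_J)/8 and q_J = (246 - 4q_W)/8.
Solving the pair: q_W = 70/3, q_J = 229/12.
Price P = 352 - 4·(509/12) = 547/3.
Willow's profit: (547/3 - 89)·(70/3) = 2177.7778.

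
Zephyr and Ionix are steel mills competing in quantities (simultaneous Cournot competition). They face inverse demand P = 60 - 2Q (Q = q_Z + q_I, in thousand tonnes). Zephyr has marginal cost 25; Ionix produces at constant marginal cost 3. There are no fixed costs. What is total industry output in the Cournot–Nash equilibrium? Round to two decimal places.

Zephyr's profit: π_Z = (60 - 2Q)q_Z - (25q_Z). Setting ∂π_Z/∂q_Z = 0: 35 - 4q_Z - 2(q_I) = 0.
Ionix's first-order condition: 57 - 4q_I - 2(q_Z) = 0.
Rearranging gives the reaction functions q_Z = (35 - 2q_I)/4 and q_I = (57 - 2q_Z)/4.
Solving the pair: q_Z = 13/6, q_I = 79/6.
Total output Q = 13/6 + 79/6 = 46/3.

15.33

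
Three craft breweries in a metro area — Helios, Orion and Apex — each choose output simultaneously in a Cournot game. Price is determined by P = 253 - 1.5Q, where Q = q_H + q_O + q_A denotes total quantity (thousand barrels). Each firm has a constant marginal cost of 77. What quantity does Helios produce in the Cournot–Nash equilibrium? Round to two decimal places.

A representative firm's profit is π_i = q_i(253 - 1.5Q) - 77q_i.
First-order condition (treating rivals' output as given): 176 - 3q_i - (3/2)·Σ_{j≠i} q_j = 0.
By symmetry each firm produces the same amount; substituting Σ_{j≠i} q_j = 2q_i yields q_i = 176/6 = 88/3.

29.33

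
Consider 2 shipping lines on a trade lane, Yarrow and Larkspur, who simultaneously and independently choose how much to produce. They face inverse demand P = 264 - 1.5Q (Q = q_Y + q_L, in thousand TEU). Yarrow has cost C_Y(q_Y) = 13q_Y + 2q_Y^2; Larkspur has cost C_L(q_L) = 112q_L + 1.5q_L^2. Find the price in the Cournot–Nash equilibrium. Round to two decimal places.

189.83

Yarrow's profit: π_Y = (264 - 1.5Q)q_Y - (13q_Y + 2q_Y²). Setting ∂π_Y/∂q_Y = 0: 251 - 7q_Y - (3/2)(q_L) = 0.
Larkspur's profit: π_L = (264 - 1.5Q)q_L - (112q_L + (3/2)q_L²). Setting ∂π_L/∂q_L = 0: 152 - 6q_L - (3/2)(q_Y) = 0.
Rearranging gives the reaction functions q_Y = (251 - (3/2)q_L)/7 and q_L = (152 - (3/2)q_Y)/6.
Solving the pair: q_Y = 1704/53, q_L = 17.2956.
Total output Q = 49.4465, so price P = 264 - (3/2)·49.4465 = 189.8302.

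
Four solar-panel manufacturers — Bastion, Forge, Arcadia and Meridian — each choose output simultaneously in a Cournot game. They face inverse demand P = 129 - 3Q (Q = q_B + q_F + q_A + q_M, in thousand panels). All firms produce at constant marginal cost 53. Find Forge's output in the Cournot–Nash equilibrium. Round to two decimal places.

Each firm earns π_i = (129 - 3Q)q_i - 53q_i.
First-order condition (treating rivals' output as given): 76 - 6q_i - 3·Σ_{j≠i} q_j = 0.
By symmetry each firm produces the same amount; substituting Σ_{j≠i} q_j = 3q_i yields q_i = 76/15.

5.07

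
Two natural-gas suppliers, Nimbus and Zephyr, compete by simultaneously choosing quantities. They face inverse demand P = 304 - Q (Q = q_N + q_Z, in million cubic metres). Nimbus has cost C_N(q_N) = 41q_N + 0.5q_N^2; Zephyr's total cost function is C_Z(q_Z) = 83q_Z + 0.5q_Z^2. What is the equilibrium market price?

183

Nimbus's profit: π_N = (304 - Q)q_N - (41q_N + (1/2)q_N²). Setting ∂π_N/∂q_N = 0: 263 - 3q_N - (q_Z) = 0.
Zephyr's profit: π_Z = (304 - Q)q_Z - (83q_Z + (1/2)q_Z²). Setting ∂π_Z/∂q_Z = 0: 221 - 3q_Z - (q_N) = 0.
Best responses: q_N = (263 - q_Z)/3, q_Z = (221 - q_N)/3.
Substituting one into the other gives q_N = 71 and q_Z = 50.
Total output Q = 121, so price P = 304 - 121 = 183.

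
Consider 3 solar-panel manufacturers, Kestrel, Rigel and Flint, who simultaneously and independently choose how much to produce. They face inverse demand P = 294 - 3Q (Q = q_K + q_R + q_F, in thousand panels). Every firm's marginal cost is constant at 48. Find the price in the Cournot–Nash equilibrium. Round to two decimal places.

Each firm earns π_i = (294 - 3Q)q_i - 48q_i.
First-order condition (treating rivals' output as given): 246 - 6q_i - 3·Σ_{j≠i} q_j = 0.
By symmetry each firm produces the same amount; substituting Σ_{j≠i} q_j = 2q_i yields q_i = 246/12 = 41/2.
Total output Q = 123/2, so price P = 294 - 3·(123/2) = 219/2.

109.50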